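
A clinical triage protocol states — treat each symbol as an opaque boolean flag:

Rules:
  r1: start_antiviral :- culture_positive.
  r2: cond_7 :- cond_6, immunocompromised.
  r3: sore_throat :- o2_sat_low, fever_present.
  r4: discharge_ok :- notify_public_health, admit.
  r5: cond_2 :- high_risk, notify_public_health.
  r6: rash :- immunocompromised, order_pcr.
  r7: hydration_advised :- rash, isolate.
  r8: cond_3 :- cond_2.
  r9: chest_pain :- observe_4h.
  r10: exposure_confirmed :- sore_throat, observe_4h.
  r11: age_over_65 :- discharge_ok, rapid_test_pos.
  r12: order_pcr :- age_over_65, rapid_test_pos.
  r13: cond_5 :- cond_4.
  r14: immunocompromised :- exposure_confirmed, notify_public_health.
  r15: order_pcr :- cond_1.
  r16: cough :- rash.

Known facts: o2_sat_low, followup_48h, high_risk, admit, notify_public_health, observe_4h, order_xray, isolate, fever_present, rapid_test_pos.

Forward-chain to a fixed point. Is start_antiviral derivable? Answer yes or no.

Round 1 fires r3, r4, r5, r9, giving sore_throat, discharge_ok, cond_2, chest_pain.
Round 2 fires r8, r10, r11, giving cond_3, exposure_confirmed, age_over_65.
Round 3 fires r12, r14, giving order_pcr, immunocompromised.
Round 4 fires r6, giving rash.
Round 5 fires r7, r16, giving hydration_advised, cough.
Fixed point reached. start_antiviral is concluded only by r1; r1 needs culture_positive (never derived).

no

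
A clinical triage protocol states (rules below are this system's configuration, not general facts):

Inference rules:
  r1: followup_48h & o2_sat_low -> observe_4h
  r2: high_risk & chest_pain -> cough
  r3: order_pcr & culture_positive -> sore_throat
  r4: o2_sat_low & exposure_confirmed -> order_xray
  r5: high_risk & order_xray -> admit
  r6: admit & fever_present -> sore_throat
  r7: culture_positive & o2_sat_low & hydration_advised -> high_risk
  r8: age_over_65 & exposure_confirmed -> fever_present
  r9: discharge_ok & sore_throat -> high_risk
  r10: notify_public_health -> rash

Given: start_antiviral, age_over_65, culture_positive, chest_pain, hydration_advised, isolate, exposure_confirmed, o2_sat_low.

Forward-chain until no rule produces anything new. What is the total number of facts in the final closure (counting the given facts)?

Round 1 fires r4, r7, r8, giving order_xray, high_risk, fever_present.
Round 2 fires r2, r5, giving cough, admit.
Round 3 fires r6, giving sore_throat.
Closure: {admit, age_over_65, chest_pain, cough, culture_positive, exposure_confirmed, fever_present, high_risk, hydration_advised, isolate, o2_sat_low, order_xray, sore_throat, start_antiviral} — 14 facts.

14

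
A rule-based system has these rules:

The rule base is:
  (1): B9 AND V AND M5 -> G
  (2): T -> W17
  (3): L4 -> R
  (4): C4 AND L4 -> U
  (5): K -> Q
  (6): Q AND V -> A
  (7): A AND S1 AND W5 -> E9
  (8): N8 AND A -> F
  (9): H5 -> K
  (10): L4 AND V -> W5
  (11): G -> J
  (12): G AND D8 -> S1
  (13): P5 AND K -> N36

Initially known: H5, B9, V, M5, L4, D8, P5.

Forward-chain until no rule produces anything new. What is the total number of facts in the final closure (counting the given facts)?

17

Round 1 — (1), (3), (9), (10), derive G, R, K, W5.
Round 2 — (5), (11), (12), (13), derive Q, J, S1, N36.
Round 3 — (6), derive A.
Round 4 — (7), derive E9.
Closure: {A, B9, D8, E9, G, H5, J, K, L4, M5, N36, P5, Q, R, S1, V, W5} — 17 facts.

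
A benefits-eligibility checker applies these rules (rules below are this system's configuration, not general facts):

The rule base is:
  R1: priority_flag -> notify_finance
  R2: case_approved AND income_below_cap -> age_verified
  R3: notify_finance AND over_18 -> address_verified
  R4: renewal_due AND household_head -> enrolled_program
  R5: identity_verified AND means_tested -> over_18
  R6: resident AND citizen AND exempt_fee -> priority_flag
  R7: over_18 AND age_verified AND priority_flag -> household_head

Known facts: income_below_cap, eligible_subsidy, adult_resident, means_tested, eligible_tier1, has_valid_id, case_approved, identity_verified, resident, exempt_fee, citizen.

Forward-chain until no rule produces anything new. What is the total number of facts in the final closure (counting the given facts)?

[1] R2 [case_approved AND income_below_cap -> age_verified]; R5 [identity_verified AND means_tested -> over_18]; R6 [resident AND citizen AND exempt_fee -> priority_flag]. ⇒ new: age_verified, over_18, priority_flag.
[2] R1 [priority_flag -> notify_finance]; R7 [over_18 AND age_verified AND priority_flag -> household_head]. ⇒ new: notify_finance, household_head.
[3] R3 [notify_finance AND over_18 -> address_verified]. ⇒ new: address_verified.
Closure: {address_verified, adult_resident, age_verified, case_approved, citizen, eligible_subsidy, eligible_tier1, exempt_fee, has_valid_id, household_head, identity_verified, income_below_cap, means_tested, notify_finance, over_18, priority_flag, resident} — 17 facts.

17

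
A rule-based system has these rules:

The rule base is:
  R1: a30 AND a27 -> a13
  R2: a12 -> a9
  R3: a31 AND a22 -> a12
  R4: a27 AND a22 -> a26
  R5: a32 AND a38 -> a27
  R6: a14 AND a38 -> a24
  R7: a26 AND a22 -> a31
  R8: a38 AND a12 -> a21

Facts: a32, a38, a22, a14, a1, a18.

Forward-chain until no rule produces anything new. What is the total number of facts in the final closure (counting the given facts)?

13

Round 1: R5 [a32 AND a38 -> a27]; R6 [a14 AND a38 -> a24]. Adds a27, a24.
Round 2: R4 [a27 AND a22 -> a26]. Adds a26.
Round 3: R7 [a26 AND a22 -> a31]. Adds a31.
Round 4: R3 [a31 AND a22 -> a12]. Adds a12.
Round 5: R2 [a12 -> a9]; R8 [a38 AND a12 -> a21]. Adds a9, a21.
Closure: {a1, a12, a14, a18, a21, a22, a24, a26, a27, a31, a32, a38, a9} — 13 facts.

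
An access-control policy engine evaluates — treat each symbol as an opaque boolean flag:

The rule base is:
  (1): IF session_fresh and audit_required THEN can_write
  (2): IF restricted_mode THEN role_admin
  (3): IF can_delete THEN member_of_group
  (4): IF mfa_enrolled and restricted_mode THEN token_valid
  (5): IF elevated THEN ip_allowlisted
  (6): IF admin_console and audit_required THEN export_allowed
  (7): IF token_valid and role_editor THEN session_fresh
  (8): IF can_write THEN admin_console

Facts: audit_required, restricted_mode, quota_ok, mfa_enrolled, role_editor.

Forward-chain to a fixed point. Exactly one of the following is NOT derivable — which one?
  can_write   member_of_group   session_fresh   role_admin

Round 1 — (2), (4), derive role_admin, token_valid.
Round 2 — (7), derive session_fresh.
Round 3 — (1), derive can_write.
Round 4 — (8), derive admin_console.
Round 5 — (6), derive export_allowed.
Derived: can_write (round 3), role_admin (round 1), session_fresh (round 2). member_of_group never appears in any round.

member_of_group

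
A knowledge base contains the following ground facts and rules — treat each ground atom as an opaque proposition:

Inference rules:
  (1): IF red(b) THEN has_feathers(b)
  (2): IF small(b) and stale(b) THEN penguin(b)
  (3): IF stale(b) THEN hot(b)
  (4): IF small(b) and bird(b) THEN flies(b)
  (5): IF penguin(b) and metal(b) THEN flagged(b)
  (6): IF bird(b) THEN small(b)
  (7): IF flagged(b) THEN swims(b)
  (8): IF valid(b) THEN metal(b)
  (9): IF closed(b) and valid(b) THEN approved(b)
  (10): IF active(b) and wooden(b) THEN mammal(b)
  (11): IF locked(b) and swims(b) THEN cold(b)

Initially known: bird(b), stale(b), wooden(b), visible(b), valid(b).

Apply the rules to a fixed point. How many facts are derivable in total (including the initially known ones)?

Round 1 fires (3), (6), (8), giving hot(b), small(b), metal(b).
Round 2 fires (2), (4), giving penguin(b), flies(b).
Round 3 fires (5), giving flagged(b).
Round 4 fires (7), giving swims(b).
Closure: {bird(b), flagged(b), flies(b), hot(b), metal(b), penguin(b), small(b), stale(b), swims(b), valid(b), visible(b), wooden(b)} — 12 facts.

12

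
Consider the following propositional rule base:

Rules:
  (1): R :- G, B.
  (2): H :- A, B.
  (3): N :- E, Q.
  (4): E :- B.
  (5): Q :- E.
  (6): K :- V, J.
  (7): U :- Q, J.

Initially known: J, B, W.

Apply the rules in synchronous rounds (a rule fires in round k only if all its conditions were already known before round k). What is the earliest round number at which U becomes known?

3

Round 1: (4) [E :- B.]. Adds E.
Round 2: (5) [Q :- E.]. Adds Q.
Round 3: (3) [N :- E, Q.]; (7) [U :- Q, J.]. Adds N, U.
U first appears in round 3.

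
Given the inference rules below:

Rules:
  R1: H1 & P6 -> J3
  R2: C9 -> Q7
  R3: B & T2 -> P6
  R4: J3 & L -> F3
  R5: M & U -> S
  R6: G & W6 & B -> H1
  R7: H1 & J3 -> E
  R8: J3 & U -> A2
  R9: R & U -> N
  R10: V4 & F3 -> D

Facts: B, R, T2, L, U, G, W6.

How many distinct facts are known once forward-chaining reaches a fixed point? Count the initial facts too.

14

[1] R3 [B & T2 -> P6]; R6 [G & W6 & B -> H1]; R9 [R & U -> N]. ⇒ new: P6, H1, N.
[2] R1 [H1 & P6 -> J3]. ⇒ new: J3.
[3] R4 [J3 & L -> F3]; R7 [H1 & J3 -> E]; R8 [J3 & U -> A2]. ⇒ new: F3, E, A2.
Closure: {A2, B, E, F3, G, H1, J3, L, N, P6, R, T2, U, W6} — 14 facts.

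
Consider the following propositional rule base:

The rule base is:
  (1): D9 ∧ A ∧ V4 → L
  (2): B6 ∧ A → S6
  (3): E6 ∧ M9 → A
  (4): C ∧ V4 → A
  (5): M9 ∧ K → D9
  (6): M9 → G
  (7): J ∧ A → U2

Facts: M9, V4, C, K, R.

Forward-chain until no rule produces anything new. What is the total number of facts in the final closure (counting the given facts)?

Round 1: (4) [C ∧ V4 → A]; (5) [M9 ∧ K → D9]; (6) [M9 → G]. Adds A, D9, G.
Round 2: (1) [D9 ∧ A ∧ V4 → L]. Adds L.
Closure: {A, C, D9, G, K, L, M9, R, V4} — 9 facts.

9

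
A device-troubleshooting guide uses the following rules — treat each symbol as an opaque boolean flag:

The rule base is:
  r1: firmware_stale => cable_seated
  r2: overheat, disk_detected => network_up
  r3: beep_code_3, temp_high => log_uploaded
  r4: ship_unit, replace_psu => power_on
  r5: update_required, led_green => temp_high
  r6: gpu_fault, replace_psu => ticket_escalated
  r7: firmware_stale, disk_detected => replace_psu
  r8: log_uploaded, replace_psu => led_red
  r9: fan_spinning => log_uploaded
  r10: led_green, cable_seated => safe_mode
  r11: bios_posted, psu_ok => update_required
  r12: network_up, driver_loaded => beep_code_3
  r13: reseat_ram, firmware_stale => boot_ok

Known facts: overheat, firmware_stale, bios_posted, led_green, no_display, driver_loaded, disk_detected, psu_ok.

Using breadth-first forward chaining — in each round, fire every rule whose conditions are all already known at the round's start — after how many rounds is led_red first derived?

Round 1 fires r1, r2, r7, r11, giving cable_seated, network_up, replace_psu, update_required.
Round 2 fires r5, r10, r12, giving temp_high, safe_mode, beep_code_3.
Round 3 fires r3, giving log_uploaded.
Round 4 fires r8, giving led_red.
led_red first appears in round 4.

4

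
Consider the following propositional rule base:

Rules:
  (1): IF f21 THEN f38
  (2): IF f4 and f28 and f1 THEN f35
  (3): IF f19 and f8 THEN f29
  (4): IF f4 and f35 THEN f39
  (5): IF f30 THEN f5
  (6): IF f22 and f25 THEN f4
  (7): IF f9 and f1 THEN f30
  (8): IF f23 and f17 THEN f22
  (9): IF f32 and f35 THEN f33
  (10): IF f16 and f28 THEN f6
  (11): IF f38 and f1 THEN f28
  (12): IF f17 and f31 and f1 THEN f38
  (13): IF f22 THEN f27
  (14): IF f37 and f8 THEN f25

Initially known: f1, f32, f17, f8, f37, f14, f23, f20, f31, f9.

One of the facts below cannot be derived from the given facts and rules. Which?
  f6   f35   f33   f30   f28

[1] (7) [IF f9 and f1 THEN f30]; (8) [IF f23 and f17 THEN f22]; (12) [IF f17 and f31 and f1 THEN f38]; (14) [IF f37 and f8 THEN f25]. ⇒ new: f30, f22, f38, f25.
[2] (5) [IF f30 THEN f5]; (6) [IF f22 and f25 THEN f4]; (11) [IF f38 and f1 THEN f28]; (13) [IF f22 THEN f27]. ⇒ new: f5, f4, f28, f27.
[3] (2) [IF f4 and f28 and f1 THEN f35]. ⇒ new: f35.
[4] (4) [IF f4 and f35 THEN f39]; (9) [IF f32 and f35 THEN f33]. ⇒ new: f39, f33.
Derived: f30 (round 1), f28 (round 2), f33 (round 4), f35 (round 3). f6 never appears in any round.

f6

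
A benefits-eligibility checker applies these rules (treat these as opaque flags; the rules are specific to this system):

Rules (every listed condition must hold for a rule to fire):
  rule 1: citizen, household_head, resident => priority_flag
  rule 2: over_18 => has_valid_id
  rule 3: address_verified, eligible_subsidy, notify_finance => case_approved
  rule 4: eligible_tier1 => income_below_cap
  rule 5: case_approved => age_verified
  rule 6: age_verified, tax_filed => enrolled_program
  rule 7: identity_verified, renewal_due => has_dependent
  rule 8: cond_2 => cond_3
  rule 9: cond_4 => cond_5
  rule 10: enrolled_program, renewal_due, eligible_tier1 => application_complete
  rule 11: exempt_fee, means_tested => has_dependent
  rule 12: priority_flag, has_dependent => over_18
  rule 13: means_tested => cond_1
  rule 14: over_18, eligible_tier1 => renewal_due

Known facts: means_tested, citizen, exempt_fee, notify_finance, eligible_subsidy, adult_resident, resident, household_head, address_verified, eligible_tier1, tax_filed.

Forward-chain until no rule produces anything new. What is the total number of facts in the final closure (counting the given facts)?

[1] rule 1 [citizen, household_head, resident => priority_flag]; rule 3 [address_verified, eligible_subsidy, notify_finance => case_approved]; rule 4 [eligible_tier1 => income_below_cap]; rule 11 [exempt_fee, means_tested => has_dependent]; rule 13 [means_tested => cond_1]. ⇒ new: priority_flag, case_approved, income_below_cap, has_dependent, cond_1.
[2] rule 5 [case_approved => age_verified]; rule 12 [priority_flag, has_dependent => over_18]. ⇒ new: age_verified, over_18.
[3] rule 2 [over_18 => has_valid_id]; rule 6 [age_verified, tax_filed => enrolled_program]; rule 14 [over_18, eligible_tier1 => renewal_due]. ⇒ new: has_valid_id, enrolled_program, renewal_due.
[4] rule 10 [enrolled_program, renewal_due, eligible_tier1 => application_complete]. ⇒ new: application_complete.
Closure: {address_verified, adult_resident, age_verified, application_complete, case_approved, citizen, cond_1, eligible_subsidy, eligible_tier1, enrolled_program, exempt_fee, has_dependent, has_valid_id, household_head, income_below_cap, means_tested, notify_finance, over_18, priority_flag, renewal_due, resident, tax_filed} — 22 facts.

22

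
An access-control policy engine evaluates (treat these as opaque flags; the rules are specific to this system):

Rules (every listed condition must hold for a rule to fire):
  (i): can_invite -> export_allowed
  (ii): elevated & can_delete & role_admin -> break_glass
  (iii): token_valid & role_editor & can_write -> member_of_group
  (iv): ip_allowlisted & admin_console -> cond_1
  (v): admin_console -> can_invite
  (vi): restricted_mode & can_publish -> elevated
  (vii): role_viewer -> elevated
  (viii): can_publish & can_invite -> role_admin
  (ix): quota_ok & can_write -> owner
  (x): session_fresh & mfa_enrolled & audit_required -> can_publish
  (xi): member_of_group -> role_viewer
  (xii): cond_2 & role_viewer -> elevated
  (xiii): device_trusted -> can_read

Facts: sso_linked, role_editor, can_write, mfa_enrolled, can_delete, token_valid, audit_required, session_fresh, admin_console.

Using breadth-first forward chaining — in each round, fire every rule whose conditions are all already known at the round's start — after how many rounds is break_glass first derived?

4

Round 1 — (iii), (v), (x), derive member_of_group, can_invite, can_publish.
Round 2 — (i), (viii), (xi), derive export_allowed, role_admin, role_viewer.
Round 3 — (vii), derive elevated.
Round 4 — (ii), derive break_glass.
break_glass first appears in round 4.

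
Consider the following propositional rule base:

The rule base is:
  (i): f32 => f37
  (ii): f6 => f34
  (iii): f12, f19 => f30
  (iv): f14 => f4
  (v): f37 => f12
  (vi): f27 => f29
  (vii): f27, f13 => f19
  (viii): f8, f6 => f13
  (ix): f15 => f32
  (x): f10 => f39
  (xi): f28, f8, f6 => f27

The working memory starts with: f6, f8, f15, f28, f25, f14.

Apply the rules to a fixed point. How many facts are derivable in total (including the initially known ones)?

16

Round 1 fires (ii), (iv), (viii), (ix), (xi), giving f34, f4, f13, f32, f27.
Round 2 fires (i), (vi), (vii), giving f37, f29, f19.
Round 3 fires (v), giving f12.
Round 4 fires (iii), giving f30.
Closure: {f12, f13, f14, f15, f19, f25, f27, f28, f29, f30, f32, f34, f37, f4, f6, f8} — 16 facts.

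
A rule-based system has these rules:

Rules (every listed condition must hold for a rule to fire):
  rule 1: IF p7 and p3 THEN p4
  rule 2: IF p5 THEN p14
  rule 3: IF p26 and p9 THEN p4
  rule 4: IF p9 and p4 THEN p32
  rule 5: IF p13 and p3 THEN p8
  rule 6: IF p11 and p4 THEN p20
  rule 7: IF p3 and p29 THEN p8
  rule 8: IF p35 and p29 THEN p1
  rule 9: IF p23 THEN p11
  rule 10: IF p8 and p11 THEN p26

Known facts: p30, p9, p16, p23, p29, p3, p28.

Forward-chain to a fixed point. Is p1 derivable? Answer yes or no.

Round 1: rule 7 [IF p3 and p29 THEN p8]; rule 9 [IF p23 THEN p11]. New: p8, p11.
Round 2: rule 10 [IF p8 and p11 THEN p26]. New: p26.
Round 3: rule 3 [IF p26 and p9 THEN p4]. New: p4.
Round 4: rule 4 [IF p9 and p4 THEN p32]; rule 6 [IF p11 and p4 THEN p20]. New: p32, p20.
Fixed point reached. p1 is concluded only by rule 8; rule 8 needs p35 (never derived).

no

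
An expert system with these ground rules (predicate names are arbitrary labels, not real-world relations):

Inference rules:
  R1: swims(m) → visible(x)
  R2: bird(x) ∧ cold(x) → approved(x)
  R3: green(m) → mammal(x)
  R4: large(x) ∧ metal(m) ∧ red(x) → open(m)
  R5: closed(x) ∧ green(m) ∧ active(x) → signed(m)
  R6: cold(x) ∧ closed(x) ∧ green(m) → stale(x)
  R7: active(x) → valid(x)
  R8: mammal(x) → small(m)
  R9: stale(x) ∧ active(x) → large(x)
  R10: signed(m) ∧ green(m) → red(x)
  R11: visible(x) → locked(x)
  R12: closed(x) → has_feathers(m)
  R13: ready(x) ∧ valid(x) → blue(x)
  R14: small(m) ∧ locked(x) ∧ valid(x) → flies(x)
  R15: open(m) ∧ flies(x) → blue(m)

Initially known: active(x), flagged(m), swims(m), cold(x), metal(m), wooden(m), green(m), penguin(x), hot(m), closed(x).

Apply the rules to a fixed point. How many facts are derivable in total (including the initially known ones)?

Round 1 fires R1, R3, R5, R6, R7, R12, giving visible(x), mammal(x), signed(m), stale(x), valid(x), has_feathers(m).
Round 2 fires R8, R9, R10, R11, giving small(m), large(x), red(x), locked(x).
Round 3 fires R4, R14, giving open(m), flies(x).
Round 4 fires R15, giving blue(m).
Closure: {active(x), blue(m), closed(x), cold(x), flagged(m), flies(x), green(m), has_feathers(m), hot(m), large(x), locked(x), mammal(x), metal(m), open(m), penguin(x), red(x), signed(m), small(m), stale(x), swims(m), valid(x), visible(x), wooden(m)} — 23 facts.

23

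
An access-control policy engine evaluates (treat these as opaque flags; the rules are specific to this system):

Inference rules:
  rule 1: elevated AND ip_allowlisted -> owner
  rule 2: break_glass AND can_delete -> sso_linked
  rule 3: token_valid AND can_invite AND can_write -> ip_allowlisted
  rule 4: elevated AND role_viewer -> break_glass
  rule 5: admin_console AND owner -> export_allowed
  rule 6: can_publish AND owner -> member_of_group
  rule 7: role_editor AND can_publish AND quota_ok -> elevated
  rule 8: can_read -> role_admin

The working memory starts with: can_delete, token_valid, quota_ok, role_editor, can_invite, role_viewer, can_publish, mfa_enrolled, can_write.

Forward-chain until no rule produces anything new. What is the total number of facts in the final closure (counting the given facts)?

[1] rule 3 [token_valid AND can_invite AND can_write -> ip_allowlisted]; rule 7 [role_editor AND can_publish AND quota_ok -> elevated]. ⇒ new: ip_allowlisted, elevated.
[2] rule 1 [elevated AND ip_allowlisted -> owner]; rule 4 [elevated AND role_viewer -> break_glass]. ⇒ new: owner, break_glass.
[3] rule 2 [break_glass AND can_delete -> sso_linked]; rule 6 [can_publish AND owner -> member_of_group]. ⇒ new: sso_linked, member_of_group.
Closure: {break_glass, can_delete, can_invite, can_publish, can_write, elevated, ip_allowlisted, member_of_group, mfa_enrolled, owner, quota_ok, role_editor, role_viewer, sso_linked, token_valid} — 15 facts.

15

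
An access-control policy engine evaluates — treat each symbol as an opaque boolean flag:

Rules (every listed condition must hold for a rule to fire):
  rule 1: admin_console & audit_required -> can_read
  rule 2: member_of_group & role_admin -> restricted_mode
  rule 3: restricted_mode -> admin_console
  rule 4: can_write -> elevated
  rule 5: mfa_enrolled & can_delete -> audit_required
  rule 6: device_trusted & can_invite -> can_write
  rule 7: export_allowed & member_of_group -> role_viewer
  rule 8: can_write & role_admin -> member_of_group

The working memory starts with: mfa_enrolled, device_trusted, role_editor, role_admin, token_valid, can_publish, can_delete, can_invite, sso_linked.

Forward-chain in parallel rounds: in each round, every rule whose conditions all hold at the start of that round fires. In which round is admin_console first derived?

4

Round 1 — rule 5, rule 6, derive audit_required, can_write.
Round 2 — rule 4, rule 8, derive elevated, member_of_group.
Round 3 — rule 2, derive restricted_mode.
Round 4 — rule 3, derive admin_console.
admin_console first appears in round 4.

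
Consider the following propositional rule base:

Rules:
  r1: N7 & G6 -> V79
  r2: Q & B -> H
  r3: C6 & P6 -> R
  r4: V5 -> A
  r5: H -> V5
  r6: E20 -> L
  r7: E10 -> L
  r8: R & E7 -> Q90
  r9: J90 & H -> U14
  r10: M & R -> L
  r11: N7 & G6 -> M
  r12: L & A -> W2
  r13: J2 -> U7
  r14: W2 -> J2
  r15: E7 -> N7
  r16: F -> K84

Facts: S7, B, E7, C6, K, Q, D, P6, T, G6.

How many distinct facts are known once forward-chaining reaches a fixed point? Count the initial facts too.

Round 1: r2 [Q & B -> H]; r3 [C6 & P6 -> R]; r15 [E7 -> N7]. New: H, R, N7.
Round 2: r1 [N7 & G6 -> V79]; r5 [H -> V5]; r8 [R & E7 -> Q90]; r11 [N7 & G6 -> M]. New: V79, V5, Q90, M.
Round 3: r4 [V5 -> A]; r10 [M & R -> L]. New: A, L.
Round 4: r12 [L & A -> W2]. New: W2.
Round 5: r14 [W2 -> J2]. New: J2.
Round 6: r13 [J2 -> U7]. New: U7.
Closure: {A, B, C6, D, E7, G6, H, J2, K, L, M, N7, P6, Q, Q90, R, S7, T, U7, V5, V79, W2} — 22 facts.

22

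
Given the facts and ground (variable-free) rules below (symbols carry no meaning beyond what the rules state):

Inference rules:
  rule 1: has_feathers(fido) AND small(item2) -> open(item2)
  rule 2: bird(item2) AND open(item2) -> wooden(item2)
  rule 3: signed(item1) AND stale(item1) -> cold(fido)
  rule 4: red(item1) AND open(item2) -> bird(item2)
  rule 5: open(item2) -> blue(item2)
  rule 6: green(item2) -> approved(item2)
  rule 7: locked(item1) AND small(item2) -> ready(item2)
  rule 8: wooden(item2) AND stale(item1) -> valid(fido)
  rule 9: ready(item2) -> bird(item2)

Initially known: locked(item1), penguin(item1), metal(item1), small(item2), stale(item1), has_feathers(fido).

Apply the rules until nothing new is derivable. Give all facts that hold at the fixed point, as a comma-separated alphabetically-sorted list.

bird(item2), blue(item2), has_feathers(fido), locked(item1), metal(item1), open(item2), penguin(item1), ready(item2), small(item2), stale(item1), valid(fido), wooden(item2)

[1] rule 1 [has_feathers(fido) AND small(item2) -> open(item2)]; rule 7 [locked(item1) AND small(item2) -> ready(item2)]. ⇒ new: open(item2), ready(item2).
[2] rule 5 [open(item2) -> blue(item2)]; rule 9 [ready(item2) -> bird(item2)]. ⇒ new: blue(item2), bird(item2).
[3] rule 2 [bird(item2) AND open(item2) -> wooden(item2)]. ⇒ new: wooden(item2).
[4] rule 8 [wooden(item2) AND stale(item1) -> valid(fido)]. ⇒ new: valid(fido).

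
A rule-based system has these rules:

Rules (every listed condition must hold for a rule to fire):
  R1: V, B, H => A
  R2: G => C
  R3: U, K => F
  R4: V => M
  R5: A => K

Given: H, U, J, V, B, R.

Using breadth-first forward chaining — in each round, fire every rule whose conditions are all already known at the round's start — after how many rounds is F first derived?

3

Round 1 fires R1, R4, giving A, M.
Round 2 fires R5, giving K.
Round 3 fires R3, giving F.
F first appears in round 3.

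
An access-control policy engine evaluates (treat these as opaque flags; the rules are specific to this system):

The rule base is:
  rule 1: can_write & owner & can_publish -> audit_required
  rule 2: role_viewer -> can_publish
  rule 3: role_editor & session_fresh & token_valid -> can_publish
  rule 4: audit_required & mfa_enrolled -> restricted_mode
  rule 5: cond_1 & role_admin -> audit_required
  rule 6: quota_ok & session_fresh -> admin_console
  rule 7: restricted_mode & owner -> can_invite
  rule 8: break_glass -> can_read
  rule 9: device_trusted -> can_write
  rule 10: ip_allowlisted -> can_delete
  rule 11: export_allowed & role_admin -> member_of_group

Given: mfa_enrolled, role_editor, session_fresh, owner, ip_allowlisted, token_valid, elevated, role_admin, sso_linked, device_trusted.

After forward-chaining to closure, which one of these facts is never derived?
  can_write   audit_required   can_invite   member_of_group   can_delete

Round 1 — rule 3, rule 9, rule 10, derive can_publish, can_write, can_delete.
Round 2 — rule 1, derive audit_required.
Round 3 — rule 4, derive restricted_mode.
Round 4 — rule 7, derive can_invite.
Derived: can_delete (round 1), can_write (round 1), audit_required (round 2), can_invite (round 4). member_of_group never appears in any round.

member_of_group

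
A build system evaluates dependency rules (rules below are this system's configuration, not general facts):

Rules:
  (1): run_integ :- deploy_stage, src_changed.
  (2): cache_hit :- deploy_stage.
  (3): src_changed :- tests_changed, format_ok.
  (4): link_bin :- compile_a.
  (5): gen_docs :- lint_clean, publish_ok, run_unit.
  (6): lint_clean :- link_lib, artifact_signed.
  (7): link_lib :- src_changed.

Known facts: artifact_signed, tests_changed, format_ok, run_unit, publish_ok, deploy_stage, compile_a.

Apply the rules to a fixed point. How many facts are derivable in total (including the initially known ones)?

14

Round 1: (2) [cache_hit :- deploy_stage.]; (3) [src_changed :- tests_changed, format_ok.]; (4) [link_bin :- compile_a.]. New: cache_hit, src_changed, link_bin.
Round 2: (1) [run_integ :- deploy_stage, src_changed.]; (7) [link_lib :- src_changed.]. New: run_integ, link_lib.
Round 3: (6) [lint_clean :- link_lib, artifact_signed.]. New: lint_clean.
Round 4: (5) [gen_docs :- lint_clean, publish_ok, run_unit.]. New: gen_docs.
Closure: {artifact_signed, cache_hit, compile_a, deploy_stage, format_ok, gen_docs, link_bin, link_lib, lint_clean, publish_ok, run_integ, run_unit, src_changed, tests_changed} — 14 facts.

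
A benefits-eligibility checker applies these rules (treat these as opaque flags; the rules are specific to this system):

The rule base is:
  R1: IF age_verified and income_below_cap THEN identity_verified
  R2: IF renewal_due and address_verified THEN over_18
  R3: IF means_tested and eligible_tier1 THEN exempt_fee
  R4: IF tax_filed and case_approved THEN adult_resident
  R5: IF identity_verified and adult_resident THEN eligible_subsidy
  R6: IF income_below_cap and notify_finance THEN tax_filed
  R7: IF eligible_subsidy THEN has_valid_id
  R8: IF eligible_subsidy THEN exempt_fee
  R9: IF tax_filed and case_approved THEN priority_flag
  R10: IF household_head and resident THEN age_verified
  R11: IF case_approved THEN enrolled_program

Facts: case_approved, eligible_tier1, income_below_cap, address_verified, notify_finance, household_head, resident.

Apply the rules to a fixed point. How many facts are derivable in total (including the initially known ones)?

16

Round 1 — R6, R10, R11, derive tax_filed, age_verified, enrolled_program.
Round 2 — R1, R4, R9, derive identity_verified, adult_resident, priority_flag.
Round 3 — R5, derive eligible_subsidy.
Round 4 — R7, R8, derive has_valid_id, exempt_fee.
Closure: {address_verified, adult_resident, age_verified, case_approved, eligible_subsidy, eligible_tier1, enrolled_program, exempt_fee, has_valid_id, household_head, identity_verified, income_below_cap, notify_finance, priority_flag, resident, tax_filed} — 16 facts.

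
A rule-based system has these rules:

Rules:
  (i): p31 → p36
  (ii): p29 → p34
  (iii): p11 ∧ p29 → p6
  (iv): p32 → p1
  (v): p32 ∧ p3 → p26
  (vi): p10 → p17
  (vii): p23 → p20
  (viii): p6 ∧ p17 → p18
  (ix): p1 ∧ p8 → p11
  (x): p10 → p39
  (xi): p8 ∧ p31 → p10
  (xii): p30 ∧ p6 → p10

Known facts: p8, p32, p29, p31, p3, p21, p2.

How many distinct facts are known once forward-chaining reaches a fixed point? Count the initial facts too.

17

Round 1 — (i), (ii), (iv), (v), (xi), derive p36, p34, p1, p26, p10.
Round 2 — (vi), (ix), (x), derive p17, p11, p39.
Round 3 — (iii), derive p6.
Round 4 — (viii), derive p18.
Closure: {p1, p10, p11, p17, p18, p2, p21, p26, p29, p3, p31, p32, p34, p36, p39, p6, p8} — 17 facts.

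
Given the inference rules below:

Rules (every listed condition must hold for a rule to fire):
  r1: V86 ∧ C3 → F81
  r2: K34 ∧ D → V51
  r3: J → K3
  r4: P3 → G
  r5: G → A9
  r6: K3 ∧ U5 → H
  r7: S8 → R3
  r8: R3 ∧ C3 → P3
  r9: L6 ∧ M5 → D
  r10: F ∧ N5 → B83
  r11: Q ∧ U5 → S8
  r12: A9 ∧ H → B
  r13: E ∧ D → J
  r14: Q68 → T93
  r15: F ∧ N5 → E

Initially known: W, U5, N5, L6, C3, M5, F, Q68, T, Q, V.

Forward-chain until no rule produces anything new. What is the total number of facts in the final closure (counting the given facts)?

Round 1: r9 [L6 ∧ M5 → D]; r10 [F ∧ N5 → B83]; r11 [Q ∧ U5 → S8]; r14 [Q68 → T93]; r15 [F ∧ N5 → E]. Adds D, B83, S8, T93, E.
Round 2: r7 [S8 → R3]; r13 [E ∧ D → J]. Adds R3, J.
Round 3: r3 [J → K3]; r8 [R3 ∧ C3 → P3]. Adds K3, P3.
Round 4: r4 [P3 → G]; r6 [K3 ∧ U5 → H]. Adds G, H.
Round 5: r5 [G → A9]. Adds A9.
Round 6: r12 [A9 ∧ H → B]. Adds B.
Closure: {A9, B, B83, C3, D, E, F, G, H, J, K3, L6, M5, N5, P3, Q, Q68, R3, S8, T, T93, U5, V, W} — 24 facts.

24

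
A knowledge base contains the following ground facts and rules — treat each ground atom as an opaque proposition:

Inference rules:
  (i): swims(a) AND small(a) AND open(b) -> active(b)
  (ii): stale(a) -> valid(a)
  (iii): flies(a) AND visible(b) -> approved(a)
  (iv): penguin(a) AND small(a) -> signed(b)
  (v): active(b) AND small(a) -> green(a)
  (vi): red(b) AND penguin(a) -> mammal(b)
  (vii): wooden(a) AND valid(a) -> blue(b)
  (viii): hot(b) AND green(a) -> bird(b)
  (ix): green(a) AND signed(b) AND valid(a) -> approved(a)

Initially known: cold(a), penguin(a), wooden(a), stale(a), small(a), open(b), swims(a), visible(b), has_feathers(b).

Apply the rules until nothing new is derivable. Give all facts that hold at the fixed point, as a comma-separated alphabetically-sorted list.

active(b), approved(a), blue(b), cold(a), green(a), has_feathers(b), open(b), penguin(a), signed(b), small(a), stale(a), swims(a), valid(a), visible(b), wooden(a)

Round 1 — (i), (ii), (iv), derive active(b), valid(a), signed(b).
Round 2 — (v), (vii), derive green(a), blue(b).
Round 3 — (ix), derive approved(a).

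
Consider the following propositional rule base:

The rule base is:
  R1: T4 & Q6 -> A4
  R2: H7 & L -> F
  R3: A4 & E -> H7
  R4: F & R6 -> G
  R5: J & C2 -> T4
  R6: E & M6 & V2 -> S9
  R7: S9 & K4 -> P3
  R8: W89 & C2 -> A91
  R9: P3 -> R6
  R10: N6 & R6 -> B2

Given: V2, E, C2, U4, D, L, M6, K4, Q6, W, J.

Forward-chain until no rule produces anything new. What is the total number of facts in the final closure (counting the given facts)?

19

Round 1: R5 [J & C2 -> T4]; R6 [E & M6 & V2 -> S9]. New: T4, S9.
Round 2: R1 [T4 & Q6 -> A4]; R7 [S9 & K4 -> P3]. New: A4, P3.
Round 3: R3 [A4 & E -> H7]; R9 [P3 -> R6]. New: H7, R6.
Round 4: R2 [H7 & L -> F]. New: F.
Round 5: R4 [F & R6 -> G]. New: G.
Closure: {A4, C2, D, E, F, G, H7, J, K4, L, M6, P3, Q6, R6, S9, T4, U4, V2, W} — 19 facts.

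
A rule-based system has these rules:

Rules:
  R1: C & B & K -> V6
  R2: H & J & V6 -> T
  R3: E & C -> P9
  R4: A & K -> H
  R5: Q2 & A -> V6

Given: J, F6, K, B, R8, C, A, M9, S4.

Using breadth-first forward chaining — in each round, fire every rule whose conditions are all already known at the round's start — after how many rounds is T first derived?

Round 1: R1 [C & B & K -> V6]; R4 [A & K -> H]. Adds V6, H.
Round 2: R2 [H & J & V6 -> T]. Adds T.
T first appears in round 2.

2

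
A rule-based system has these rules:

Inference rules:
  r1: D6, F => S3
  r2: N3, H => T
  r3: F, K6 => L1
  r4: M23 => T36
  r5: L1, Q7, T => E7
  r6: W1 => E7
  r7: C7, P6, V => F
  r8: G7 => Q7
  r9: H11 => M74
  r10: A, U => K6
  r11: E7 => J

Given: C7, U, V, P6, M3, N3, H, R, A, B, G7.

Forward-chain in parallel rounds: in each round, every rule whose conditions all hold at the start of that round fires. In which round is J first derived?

[1] r2 [N3, H => T]; r7 [C7, P6, V => F]; r8 [G7 => Q7]; r10 [A, U => K6]. ⇒ new: T, F, Q7, K6.
[2] r3 [F, K6 => L1]. ⇒ new: L1.
[3] r5 [L1, Q7, T => E7]. ⇒ new: E7.
[4] r11 [E7 => J]. ⇒ new: J.
J first appears in round 4.

4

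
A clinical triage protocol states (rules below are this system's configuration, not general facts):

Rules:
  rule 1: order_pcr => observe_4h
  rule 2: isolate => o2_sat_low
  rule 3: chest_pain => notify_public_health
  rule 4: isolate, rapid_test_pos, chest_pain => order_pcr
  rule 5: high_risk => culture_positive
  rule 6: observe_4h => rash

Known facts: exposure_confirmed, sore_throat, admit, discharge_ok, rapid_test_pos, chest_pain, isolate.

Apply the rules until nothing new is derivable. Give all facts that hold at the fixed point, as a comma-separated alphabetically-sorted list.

admit, chest_pain, discharge_ok, exposure_confirmed, isolate, notify_public_health, o2_sat_low, observe_4h, order_pcr, rapid_test_pos, rash, sore_throat

Round 1 fires rule 2, rule 3, rule 4, giving o2_sat_low, notify_public_health, order_pcr.
Round 2 fires rule 1, giving observe_4h.
Round 3 fires rule 6, giving rash.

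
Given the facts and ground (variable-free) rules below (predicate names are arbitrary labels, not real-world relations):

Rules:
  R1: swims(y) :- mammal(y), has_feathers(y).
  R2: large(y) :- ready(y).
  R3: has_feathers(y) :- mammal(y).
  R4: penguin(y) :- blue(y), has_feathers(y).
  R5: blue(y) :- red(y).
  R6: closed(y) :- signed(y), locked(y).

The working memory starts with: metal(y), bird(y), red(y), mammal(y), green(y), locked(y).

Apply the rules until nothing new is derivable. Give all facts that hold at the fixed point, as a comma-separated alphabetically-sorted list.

bird(y), blue(y), green(y), has_feathers(y), locked(y), mammal(y), metal(y), penguin(y), red(y), swims(y)

Round 1 fires R3, R5, giving has_feathers(y), blue(y).
Round 2 fires R1, R4, giving swims(y), penguin(y).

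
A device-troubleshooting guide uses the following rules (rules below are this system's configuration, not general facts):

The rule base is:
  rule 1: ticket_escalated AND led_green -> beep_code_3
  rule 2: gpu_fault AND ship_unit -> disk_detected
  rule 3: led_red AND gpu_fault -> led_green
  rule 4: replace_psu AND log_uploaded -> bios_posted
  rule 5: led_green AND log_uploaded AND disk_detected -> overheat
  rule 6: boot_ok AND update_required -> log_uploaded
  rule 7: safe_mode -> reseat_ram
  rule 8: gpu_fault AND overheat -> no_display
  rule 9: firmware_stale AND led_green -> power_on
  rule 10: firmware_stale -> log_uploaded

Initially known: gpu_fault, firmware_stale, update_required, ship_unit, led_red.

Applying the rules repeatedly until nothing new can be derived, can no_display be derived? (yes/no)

yes

Round 1 fires rule 2, rule 3, rule 10, giving disk_detected, led_green, log_uploaded.
Round 2 fires rule 5, rule 9, giving overheat, power_on.
Round 3 fires rule 8, giving no_display.
no_display appears in round 3, so it is derivable.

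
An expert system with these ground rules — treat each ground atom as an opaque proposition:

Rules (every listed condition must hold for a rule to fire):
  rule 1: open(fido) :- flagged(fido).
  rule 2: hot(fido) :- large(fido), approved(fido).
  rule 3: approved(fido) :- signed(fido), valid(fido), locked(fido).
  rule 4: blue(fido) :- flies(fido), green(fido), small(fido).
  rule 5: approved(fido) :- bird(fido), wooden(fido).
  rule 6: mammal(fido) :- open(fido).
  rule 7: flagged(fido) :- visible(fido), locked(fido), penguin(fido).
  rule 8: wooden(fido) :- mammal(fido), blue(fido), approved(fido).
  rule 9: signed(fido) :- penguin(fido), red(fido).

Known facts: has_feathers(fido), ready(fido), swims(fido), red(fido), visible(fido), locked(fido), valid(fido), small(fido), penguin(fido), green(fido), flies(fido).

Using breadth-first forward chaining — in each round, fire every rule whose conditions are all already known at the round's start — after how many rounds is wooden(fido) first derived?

4

[1] rule 4 [blue(fido) :- flies(fido), green(fido), small(fido).]; rule 7 [flagged(fido) :- visible(fido), locked(fido), penguin(fido).]; rule 9 [signed(fido) :- penguin(fido), red(fido).]. ⇒ new: blue(fido), flagged(fido), signed(fido).
[2] rule 1 [open(fido) :- flagged(fido).]; rule 3 [approved(fido) :- signed(fido), valid(fido), locked(fido).]. ⇒ new: open(fido), approved(fido).
[3] rule 6 [mammal(fido) :- open(fido).]. ⇒ new: mammal(fido).
[4] rule 8 [wooden(fido) :- mammal(fido), blue(fido), approved(fido).]. ⇒ new: wooden(fido).
wooden(fido) first appears in round 4.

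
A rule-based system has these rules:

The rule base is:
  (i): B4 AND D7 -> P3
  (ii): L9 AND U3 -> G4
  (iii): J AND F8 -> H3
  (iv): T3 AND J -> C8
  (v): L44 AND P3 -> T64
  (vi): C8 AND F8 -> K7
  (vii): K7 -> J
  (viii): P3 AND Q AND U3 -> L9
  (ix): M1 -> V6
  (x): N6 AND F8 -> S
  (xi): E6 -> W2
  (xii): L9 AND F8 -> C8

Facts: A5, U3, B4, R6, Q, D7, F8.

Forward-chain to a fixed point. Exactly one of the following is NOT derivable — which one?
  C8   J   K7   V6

Round 1: (i) [B4 AND D7 -> P3]. Adds P3.
Round 2: (viii) [P3 AND Q AND U3 -> L9]. Adds L9.
Round 3: (ii) [L9 AND U3 -> G4]; (xii) [L9 AND F8 -> C8]. Adds G4, C8.
Round 4: (vi) [C8 AND F8 -> K7]. Adds K7.
Round 5: (vii) [K7 -> J]. Adds J.
Round 6: (iii) [J AND F8 -> H3]. Adds H3.
Derived: K7 (round 4), J (round 5), C8 (round 3). V6 never appears in any round.

V6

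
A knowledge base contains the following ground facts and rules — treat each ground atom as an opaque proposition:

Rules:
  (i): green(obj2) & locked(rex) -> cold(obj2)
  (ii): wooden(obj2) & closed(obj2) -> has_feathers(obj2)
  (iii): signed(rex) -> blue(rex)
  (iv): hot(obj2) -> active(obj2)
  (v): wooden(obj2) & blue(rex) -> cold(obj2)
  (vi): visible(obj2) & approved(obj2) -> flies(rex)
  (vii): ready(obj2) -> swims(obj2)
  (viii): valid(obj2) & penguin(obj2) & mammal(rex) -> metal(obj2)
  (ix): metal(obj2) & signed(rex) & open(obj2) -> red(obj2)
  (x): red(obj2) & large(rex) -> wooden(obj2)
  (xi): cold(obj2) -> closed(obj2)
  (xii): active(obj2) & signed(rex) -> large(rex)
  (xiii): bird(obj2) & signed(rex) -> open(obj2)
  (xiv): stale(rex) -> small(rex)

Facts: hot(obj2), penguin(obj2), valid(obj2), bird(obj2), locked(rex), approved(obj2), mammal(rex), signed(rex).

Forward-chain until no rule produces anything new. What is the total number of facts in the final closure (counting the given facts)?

18

Round 1: (iii) [signed(rex) -> blue(rex)]; (iv) [hot(obj2) -> active(obj2)]; (viii) [valid(obj2) & penguin(obj2) & mammal(rex) -> metal(obj2)]; (xiii) [bird(obj2) & signed(rex) -> open(obj2)]. Adds blue(rex), active(obj2), metal(obj2), open(obj2).
Round 2: (ix) [metal(obj2) & signed(rex) & open(obj2) -> red(obj2)]; (xii) [active(obj2) & signed(rex) -> large(rex)]. Adds red(obj2), large(rex).
Round 3: (x) [red(obj2) & large(rex) -> wooden(obj2)]. Adds wooden(obj2).
Round 4: (v) [wooden(obj2) & blue(rex) -> cold(obj2)]. Adds cold(obj2).
Round 5: (xi) [cold(obj2) -> closed(obj2)]. Adds closed(obj2).
Round 6: (ii) [wooden(obj2) & closed(obj2) -> has_feathers(obj2)]. Adds has_feathers(obj2).
Closure: {active(obj2), approved(obj2), bird(obj2), blue(rex), closed(obj2), cold(obj2), has_feathers(obj2), hot(obj2), large(rex), locked(rex), mammal(rex), metal(obj2), open(obj2), penguin(obj2), red(obj2), signed(rex), valid(obj2), wooden(obj2)} — 18 facts.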